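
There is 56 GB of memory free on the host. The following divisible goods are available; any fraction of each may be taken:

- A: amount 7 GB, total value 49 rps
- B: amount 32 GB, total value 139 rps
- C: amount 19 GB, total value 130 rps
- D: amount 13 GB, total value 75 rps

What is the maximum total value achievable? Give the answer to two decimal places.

Take in order of value per unit:
- A (49/7 per unit): all 7 → value 49, running total 49.00
- C (130/19 per unit): all 19 → value 130, running total 179.00
- D (75/13 per unit): all 13 → value 75, running total 254.00
- B (139/32 per unit): 17 of 32 → value 17×139/32 = 73.8438, running total 327.84
Total 327.84.

327.84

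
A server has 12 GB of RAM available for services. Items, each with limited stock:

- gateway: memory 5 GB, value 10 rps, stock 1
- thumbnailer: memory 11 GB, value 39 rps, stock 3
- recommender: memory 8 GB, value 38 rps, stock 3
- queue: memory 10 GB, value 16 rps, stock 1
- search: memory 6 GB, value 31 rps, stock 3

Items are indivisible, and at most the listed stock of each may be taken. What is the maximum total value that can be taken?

62 rps

Top feasible selections:
- 2×search: memory 12, value 62
- 1×gateway + 1×search: memory 11, value 41
Best: 62 rps.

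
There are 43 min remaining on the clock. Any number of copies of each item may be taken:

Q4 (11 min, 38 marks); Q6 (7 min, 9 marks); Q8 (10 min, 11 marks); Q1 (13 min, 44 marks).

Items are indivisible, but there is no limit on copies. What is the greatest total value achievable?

Best value-per-unit is Q4 at 38/11; filling with it alone gives 3×38 = 114.
Optimal mix: 3×Q1 → time 39, value 132.

132 marks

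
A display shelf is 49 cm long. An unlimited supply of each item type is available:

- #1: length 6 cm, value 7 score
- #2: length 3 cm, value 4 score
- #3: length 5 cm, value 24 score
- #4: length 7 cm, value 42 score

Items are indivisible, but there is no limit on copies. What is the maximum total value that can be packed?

Best value-per-unit is #4 at 42/7, and filling with it alone uses length 7×7=49. No mix of the others beats 7×42 = 294.

294 score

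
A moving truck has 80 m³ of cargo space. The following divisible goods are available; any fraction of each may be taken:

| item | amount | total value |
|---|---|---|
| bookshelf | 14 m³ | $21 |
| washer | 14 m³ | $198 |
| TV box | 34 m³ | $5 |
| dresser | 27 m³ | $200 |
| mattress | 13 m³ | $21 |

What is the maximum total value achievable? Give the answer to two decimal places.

441.76

Take in order of value per unit:
- washer (198/14 per unit): all 14 → value 198, running total 198.00
- dresser (200/27 per unit): all 27 → value 200, running total 398.00
- mattress (21/13 per unit): all 13 → value 21, running total 419.00
- bookshelf (21/14 per unit): all 14 → value 21, running total 440.00
- TV box (5/34 per unit): 12 of 34 → value 12×5/34 = 1.7647, running total 441.76
Total 441.76.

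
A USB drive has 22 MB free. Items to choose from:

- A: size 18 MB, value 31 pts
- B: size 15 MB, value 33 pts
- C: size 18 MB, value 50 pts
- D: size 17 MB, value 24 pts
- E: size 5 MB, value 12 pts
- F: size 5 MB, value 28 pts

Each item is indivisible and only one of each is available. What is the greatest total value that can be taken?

61 pts

Check high-value combinations within 22 MB:
- B+F: size 15+5=20, value 33+28=61
- D+F: size 17+5=22, value 24+28=52
- C: size 18, value 50
Best: 61 pts.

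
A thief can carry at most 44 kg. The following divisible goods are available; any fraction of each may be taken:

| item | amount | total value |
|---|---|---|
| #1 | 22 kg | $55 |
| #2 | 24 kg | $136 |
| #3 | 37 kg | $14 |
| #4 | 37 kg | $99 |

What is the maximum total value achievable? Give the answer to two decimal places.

189.51

Take in order of value per unit:
- #2 (136/24 per unit): all 24 → value 136, running total 136.00
- #4 (99/37 per unit): 20 of 37 → value 20×99/37 = 53.5135, running total 189.51
Total 189.51.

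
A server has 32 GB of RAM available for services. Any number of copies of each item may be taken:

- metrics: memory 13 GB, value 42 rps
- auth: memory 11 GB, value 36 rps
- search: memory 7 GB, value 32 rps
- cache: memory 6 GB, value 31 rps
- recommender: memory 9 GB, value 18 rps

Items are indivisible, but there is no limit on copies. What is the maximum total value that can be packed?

Best value-per-unit is cache at 31/6; filling with it alone gives 5×31 = 155.
Optimal mix: 2×search + 3×cache → memory 32, value 157.

157 rps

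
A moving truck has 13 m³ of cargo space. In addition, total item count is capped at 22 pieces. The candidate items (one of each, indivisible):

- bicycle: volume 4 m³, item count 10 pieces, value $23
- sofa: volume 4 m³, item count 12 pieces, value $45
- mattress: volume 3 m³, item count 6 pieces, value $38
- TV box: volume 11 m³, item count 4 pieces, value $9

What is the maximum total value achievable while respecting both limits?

$83

Feasible sets respecting both limits:
- sofa+mattress: volume 7, item count 18, value 83
- bicycle+sofa: volume 8, item count 22, value 68
- bicycle+mattress: volume 7, item count 16, value 61
- sofa: volume 4, item count 12, value 45
Best: $83.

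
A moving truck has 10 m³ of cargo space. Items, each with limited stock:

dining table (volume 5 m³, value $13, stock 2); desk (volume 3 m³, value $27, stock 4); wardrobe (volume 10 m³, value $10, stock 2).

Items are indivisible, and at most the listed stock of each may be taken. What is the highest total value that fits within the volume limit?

$81

Best selections within volume 10 and stock limits:
- 3×desk: volume 9, value 81
- 2×desk: volume 6, value 54
Best: $81.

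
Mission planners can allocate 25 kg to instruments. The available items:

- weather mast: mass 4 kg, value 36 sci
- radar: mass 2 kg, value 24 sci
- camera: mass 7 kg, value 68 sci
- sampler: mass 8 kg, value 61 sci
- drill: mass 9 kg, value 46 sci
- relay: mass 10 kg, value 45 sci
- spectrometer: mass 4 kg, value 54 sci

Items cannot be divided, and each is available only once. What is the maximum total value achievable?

Check high-value combinations within 25 kg:
- weather mast+radar+camera+sampler+spectrometer: mass 4+2+7+8+4=25, value 36+24+68+61+54=243
- weather mast+camera+sampler+spectrometer: mass 4+7+8+4=23, value 36+68+61+54=219
- radar+camera+sampler+spectrometer: mass 2+7+8+4=21, value 24+68+61+54=207
- weather mast+camera+drill+spectrometer: mass 4+7+9+4=24, value 36+68+46+54=204
Best: 243 sci.

243 sci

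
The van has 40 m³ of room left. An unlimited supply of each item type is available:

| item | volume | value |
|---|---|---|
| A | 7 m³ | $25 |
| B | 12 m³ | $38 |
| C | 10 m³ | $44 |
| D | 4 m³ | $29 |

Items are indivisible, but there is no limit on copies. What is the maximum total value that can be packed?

Best value-per-unit is D at 29/4, and filling with it alone uses volume 10×4=40. No mix of the others beats 10×29 = 290.

$290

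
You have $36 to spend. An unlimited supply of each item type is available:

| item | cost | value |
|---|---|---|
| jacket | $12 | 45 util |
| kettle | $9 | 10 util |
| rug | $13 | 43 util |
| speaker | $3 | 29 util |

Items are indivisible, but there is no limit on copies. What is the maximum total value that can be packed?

348 util

Best value-per-unit is speaker at 29/3, and filling with it alone uses cost 12×3=36. No mix of the others beats 12×29 = 348.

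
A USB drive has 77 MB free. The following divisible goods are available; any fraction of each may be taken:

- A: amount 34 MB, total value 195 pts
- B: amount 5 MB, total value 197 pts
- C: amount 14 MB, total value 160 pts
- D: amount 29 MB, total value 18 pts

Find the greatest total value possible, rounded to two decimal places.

566.90

Take in order of value per unit:
- B (197/5 per unit): all 5 → value 197, running total 197.00
- C (160/14 per unit): all 14 → value 160, running total 357.00
- A (195/34 per unit): all 34 → value 195, running total 552.00
- D (18/29 per unit): 24 of 29 → value 24×18/29 = 14.8966, running total 566.90
Total 566.90.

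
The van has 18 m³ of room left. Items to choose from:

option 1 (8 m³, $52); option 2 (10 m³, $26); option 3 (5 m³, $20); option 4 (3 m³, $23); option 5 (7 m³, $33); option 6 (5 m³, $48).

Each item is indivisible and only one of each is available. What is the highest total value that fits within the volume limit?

$123

Check high-value combinations within 18 m³:
- option 1+option 4+option 6: volume 8+3+5=16, value 52+23+48=123
- option 1+option 3+option 6: volume 8+5+5=18, value 52+20+48=120
- option 1+option 4+option 5: volume 8+3+7=18, value 52+23+33=108
- option 4+option 5+option 6: volume 3+7+5=15, value 23+33+48=104
Best: $123.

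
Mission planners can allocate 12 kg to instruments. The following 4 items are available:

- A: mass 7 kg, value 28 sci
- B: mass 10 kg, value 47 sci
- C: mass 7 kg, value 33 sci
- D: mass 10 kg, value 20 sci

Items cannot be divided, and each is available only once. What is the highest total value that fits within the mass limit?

Check high-value combinations within 12 kg:
- B: mass 10, value 47
- C: mass 7, value 33
- A: mass 7, value 28
Best: 47 sci.

47 sci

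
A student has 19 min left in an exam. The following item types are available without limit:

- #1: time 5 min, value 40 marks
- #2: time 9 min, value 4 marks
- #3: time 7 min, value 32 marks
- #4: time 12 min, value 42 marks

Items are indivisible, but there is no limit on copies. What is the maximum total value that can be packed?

120 marks

Best value-per-unit is #1 at 40/5, and filling with it alone uses time 3×5=15. No mix of the others beats 3×40 = 120.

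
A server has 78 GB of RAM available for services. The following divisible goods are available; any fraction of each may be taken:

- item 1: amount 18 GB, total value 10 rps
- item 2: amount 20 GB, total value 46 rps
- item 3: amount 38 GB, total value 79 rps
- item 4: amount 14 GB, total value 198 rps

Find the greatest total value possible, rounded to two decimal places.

Take in order of value per unit:
- item 4 (198/14 per unit): all 14 → value 198, running total 198.00
- item 2 (46/20 per unit): all 20 → value 46, running total 244.00
- item 3 (79/38 per unit): all 38 → value 79, running total 323.00
- item 1 (10/18 per unit): 6 of 18 → value 6×10/18 = 3.3333, running total 326.33
Total 326.33.

326.33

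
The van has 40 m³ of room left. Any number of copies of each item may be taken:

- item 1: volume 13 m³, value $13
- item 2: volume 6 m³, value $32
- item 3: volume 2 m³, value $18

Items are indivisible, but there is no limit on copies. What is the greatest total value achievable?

Best value-per-unit is item 3 at 18/2, and filling with it alone uses volume 20×2=40. No mix of the others beats 20×18 = 360.

$360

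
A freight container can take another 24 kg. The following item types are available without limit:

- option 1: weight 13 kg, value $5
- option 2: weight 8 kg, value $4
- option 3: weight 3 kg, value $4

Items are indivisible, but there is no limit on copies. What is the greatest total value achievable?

$32

Best value-per-unit is option 3 at 4/3, and filling with it alone uses weight 8×3=24. No mix of the others beats 8×4 = 32.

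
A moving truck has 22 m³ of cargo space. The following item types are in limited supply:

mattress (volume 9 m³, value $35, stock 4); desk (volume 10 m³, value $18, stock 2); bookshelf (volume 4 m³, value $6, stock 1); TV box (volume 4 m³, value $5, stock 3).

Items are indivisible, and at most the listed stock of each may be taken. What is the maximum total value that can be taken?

Best selections within volume 22 and stock limits:
- 2×mattress + 1×bookshelf: volume 22, value 76
- 2×mattress + 1×TV box: volume 22, value 75
- 2×mattress: volume 18, value 70
- 1×mattress + 1×desk: volume 19, value 53
Best: $76.

$76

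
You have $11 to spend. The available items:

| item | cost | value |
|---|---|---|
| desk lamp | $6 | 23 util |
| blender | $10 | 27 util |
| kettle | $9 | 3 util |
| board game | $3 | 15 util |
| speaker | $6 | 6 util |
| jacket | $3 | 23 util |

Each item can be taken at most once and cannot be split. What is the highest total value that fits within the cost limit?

46 util

Check high-value combinations within $11:
- desk lamp+jacket: cost 6+3=9, value 23+23=46
- board game+jacket: cost 3+3=6, value 15+23=38
- desk lamp+board game: cost 6+3=9, value 23+15=38
- speaker+jacket: cost 6+3=9, value 6+23=29
Best: 46 util.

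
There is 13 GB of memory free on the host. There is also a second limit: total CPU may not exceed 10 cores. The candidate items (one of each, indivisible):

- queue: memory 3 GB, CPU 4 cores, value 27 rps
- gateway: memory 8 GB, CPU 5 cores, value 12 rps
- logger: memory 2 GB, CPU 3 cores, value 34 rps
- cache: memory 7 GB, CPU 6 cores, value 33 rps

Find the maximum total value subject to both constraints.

Feasible sets respecting both limits:
- logger+cache: memory 9, CPU 9, value 67
- queue+logger: memory 5, CPU 7, value 61
- queue+cache: memory 10, CPU 10, value 60
Best: 67 rps.

67 rps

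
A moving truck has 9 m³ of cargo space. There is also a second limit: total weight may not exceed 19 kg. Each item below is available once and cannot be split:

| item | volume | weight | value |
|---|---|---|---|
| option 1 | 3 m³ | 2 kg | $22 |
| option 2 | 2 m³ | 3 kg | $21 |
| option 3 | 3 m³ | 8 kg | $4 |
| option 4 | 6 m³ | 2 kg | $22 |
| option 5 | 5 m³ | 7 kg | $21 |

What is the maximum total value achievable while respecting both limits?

Feasible sets respecting both limits:
- option 1+option 2+option 3: volume 8, weight 13, value 47
- option 1+option 4: volume 9, weight 4, value 44
- option 1+option 2: volume 5, weight 5, value 43
- option 2+option 4: volume 8, weight 5, value 43
Best: $47.

$47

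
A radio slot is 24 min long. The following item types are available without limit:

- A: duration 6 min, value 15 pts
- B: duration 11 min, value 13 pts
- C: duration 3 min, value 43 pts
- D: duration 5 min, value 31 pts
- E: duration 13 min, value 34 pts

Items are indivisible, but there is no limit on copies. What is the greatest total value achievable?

344 pts

Best value-per-unit is C at 43/3, and filling with it alone uses duration 8×3=24. No mix of the others beats 8×43 = 344.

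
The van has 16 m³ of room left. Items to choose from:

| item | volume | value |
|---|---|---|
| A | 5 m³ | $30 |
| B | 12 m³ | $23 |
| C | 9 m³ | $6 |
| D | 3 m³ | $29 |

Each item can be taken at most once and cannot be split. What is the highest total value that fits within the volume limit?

Check high-value combinations within 16 m³:
- A+D: volume 5+3=8, value 30+29=59
- B+D: volume 12+3=15, value 23+29=52
- A+C: volume 5+9=14, value 30+6=36
- C+D: volume 9+3=12, value 6+29=35
Best: $59.

$59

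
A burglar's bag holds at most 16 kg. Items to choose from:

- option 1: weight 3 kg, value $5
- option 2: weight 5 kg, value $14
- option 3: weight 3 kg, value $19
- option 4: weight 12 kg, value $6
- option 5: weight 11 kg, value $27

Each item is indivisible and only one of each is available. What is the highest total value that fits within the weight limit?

$46

Check high-value combinations within 16 kg:
- option 3+option 5: weight 3+11=14, value 19+27=46
- option 2+option 5: weight 5+11=16, value 14+27=41
- option 1+option 2+option 3: weight 3+5+3=11, value 5+14+19=38
- option 2+option 3: weight 5+3=8, value 14+19=33
Best: $46.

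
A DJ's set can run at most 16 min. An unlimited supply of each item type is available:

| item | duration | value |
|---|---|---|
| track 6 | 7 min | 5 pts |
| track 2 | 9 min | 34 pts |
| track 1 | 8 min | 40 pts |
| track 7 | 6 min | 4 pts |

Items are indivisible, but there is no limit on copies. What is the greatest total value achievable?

Best value-per-unit is track 1 at 40/8, and filling with it alone uses duration 2×8=16. No mix of the others beats 2×40 = 80.

80 pts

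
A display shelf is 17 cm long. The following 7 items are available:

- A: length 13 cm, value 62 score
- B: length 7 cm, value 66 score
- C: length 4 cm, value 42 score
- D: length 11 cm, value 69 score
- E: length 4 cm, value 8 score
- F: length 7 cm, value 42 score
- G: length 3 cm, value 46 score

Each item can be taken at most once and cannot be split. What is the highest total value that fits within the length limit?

Check high-value combinations within 17 cm:
- B+C+G: length 7+4+3=14, value 66+42+46=154
- B+F+G: length 7+7+3=17, value 66+42+46=154
- C+F+G: length 4+7+3=14, value 42+42+46=130
- B+E+G: length 7+4+3=14, value 66+8+46=120
Best: 154 score.

154 score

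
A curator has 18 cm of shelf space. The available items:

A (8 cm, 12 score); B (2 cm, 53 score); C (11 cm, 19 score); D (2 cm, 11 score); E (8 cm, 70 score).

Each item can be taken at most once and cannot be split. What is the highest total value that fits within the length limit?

135 score

Check high-value combinations within 18 cm:
- A+B+E: length 8+2+8=18, value 12+53+70=135
- B+D+E: length 2+2+8=12, value 53+11+70=134
- B+E: length 2+8=10, value 53+70=123
Best: 135 score.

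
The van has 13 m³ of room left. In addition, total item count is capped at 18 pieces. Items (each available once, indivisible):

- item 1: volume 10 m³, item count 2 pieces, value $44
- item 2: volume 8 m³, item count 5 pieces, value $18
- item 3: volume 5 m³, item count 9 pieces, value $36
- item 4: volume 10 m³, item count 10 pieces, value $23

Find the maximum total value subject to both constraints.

$54

Feasible sets respecting both limits:
- item 2+item 3: volume 13, item count 14, value 54
- item 1: volume 10, item count 2, value 44
- item 3: volume 5, item count 9, value 36
- item 4: volume 10, item count 10, value 23
Best: $54.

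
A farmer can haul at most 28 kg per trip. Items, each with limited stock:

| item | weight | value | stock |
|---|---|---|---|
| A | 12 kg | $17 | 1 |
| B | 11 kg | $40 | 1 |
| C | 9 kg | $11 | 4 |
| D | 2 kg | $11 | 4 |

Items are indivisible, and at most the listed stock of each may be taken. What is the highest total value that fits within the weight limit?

Best selections within weight 28 and stock limits:
- 1×B + 1×C + 4×D: weight 28, value 95
- 1×B + 4×D: weight 19, value 84
- 1×B + 1×C + 3×D: weight 26, value 84
Best: $95.

$95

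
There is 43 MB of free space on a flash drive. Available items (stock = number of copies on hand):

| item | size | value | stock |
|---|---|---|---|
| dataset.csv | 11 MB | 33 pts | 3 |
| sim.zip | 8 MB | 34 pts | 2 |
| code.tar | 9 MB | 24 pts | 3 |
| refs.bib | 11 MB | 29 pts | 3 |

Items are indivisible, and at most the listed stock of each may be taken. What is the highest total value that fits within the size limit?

140 pts

Best selections within size 43 and stock limits:
- 2×sim.zip + 3×code.tar: size 43, value 140
- 2×dataset.csv + 2×sim.zip: size 38, value 134
- 3×dataset.csv + 1×sim.zip: size 41, value 133
- 1×dataset.csv + 2×sim.zip + 1×refs.bib: size 38, value 130
Best: 140 pts.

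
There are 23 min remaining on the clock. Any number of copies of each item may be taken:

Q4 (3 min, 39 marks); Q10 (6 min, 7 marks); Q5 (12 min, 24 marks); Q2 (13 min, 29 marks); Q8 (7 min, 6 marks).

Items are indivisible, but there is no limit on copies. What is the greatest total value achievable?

273 marks

Best value-per-unit is Q4 at 39/3, and filling with it alone uses time 7×3=21. No mix of the others beats 7×39 = 273.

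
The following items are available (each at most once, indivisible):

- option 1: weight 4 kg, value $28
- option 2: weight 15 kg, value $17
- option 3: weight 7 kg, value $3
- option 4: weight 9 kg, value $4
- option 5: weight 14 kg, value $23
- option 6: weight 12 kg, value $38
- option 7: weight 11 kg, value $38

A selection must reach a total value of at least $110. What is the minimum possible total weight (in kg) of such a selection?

41

Subsets with value ≥ 110, sorted by total weight:
- option 1+option 5+option 6+option 7: weight 41, value 127
- option 1+option 2+option 6+option 7: weight 42, value 121
- option 1+option 3+option 4+option 6+option 7: weight 43, value 111
Minimum weight: 41 kg.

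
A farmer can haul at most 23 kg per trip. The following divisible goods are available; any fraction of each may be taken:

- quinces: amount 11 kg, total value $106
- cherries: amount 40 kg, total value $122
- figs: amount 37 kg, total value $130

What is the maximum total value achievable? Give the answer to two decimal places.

148.16

Take in order of value per unit:
- quinces (106/11 per unit): all 11 → value 106, running total 106.00
- figs (130/37 per unit): 12 of 37 → value 12×130/37 = 42.1622, running total 148.16
Total 148.16.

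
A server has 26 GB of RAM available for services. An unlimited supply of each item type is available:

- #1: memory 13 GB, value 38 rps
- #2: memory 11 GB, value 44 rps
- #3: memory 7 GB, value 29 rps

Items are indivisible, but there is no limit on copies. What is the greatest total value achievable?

Best value-per-unit is #3 at 29/7; filling with it alone gives 3×29 = 87.
Optimal mix: 1×#2 + 2×#3 → memory 25, value 102.

102 rps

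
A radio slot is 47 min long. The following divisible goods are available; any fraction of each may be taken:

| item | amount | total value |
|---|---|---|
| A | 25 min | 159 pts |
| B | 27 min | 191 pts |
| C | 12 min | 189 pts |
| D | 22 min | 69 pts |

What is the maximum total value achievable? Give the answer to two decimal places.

Take in order of value per unit:
- C (189/12 per unit): all 12 → value 189, running total 189.00
- B (191/27 per unit): all 27 → value 191, running total 380.00
- A (159/25 per unit): 8 of 25 → value 8×159/25 = 50.8800, running total 430.88
Total 430.88.

430.88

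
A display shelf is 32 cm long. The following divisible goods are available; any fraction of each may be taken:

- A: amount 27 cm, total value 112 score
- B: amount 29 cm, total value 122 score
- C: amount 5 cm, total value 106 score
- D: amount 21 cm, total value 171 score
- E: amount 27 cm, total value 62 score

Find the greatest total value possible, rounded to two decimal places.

302.24

Take in order of value per unit:
- C (106/5 per unit): all 5 → value 106, running total 106.00
- D (171/21 per unit): all 21 → value 171, running total 277.00
- B (122/29 per unit): 6 of 29 → value 6×122/29 = 25.2414, running total 302.24
Total 302.24.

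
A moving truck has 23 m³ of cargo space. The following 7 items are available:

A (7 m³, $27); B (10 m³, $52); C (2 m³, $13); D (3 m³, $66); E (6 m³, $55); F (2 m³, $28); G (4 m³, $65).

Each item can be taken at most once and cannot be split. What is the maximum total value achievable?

Check high-value combinations within 23 m³:
- A+D+E+F+G: volume 7+3+6+2+4=22, value 27+66+55+28+65=241
- B+D+E+G: volume 10+3+6+4=23, value 52+66+55+65=238
- C+D+E+F+G: volume 2+3+6+2+4=17, value 13+66+55+28+65=227
- A+C+D+E+G: volume 7+2+3+6+4=22, value 27+13+66+55+65=226
Best: $241.

$241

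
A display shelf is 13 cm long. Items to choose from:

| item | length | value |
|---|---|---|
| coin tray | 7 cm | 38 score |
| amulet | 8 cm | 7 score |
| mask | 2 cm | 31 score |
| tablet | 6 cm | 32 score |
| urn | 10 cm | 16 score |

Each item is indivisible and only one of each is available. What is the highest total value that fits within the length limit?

70 score

Check high-value combinations within 13 cm:
- coin tray+tablet: length 7+6=13, value 38+32=70
- coin tray+mask: length 7+2=9, value 38+31=69
- mask+tablet: length 2+6=8, value 31+32=63
Best: 70 score.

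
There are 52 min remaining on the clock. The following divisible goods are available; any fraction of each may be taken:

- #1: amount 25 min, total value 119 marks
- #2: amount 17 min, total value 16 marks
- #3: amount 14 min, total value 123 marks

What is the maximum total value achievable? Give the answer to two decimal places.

Take in order of value per unit:
- #3 (123/14 per unit): all 14 → value 123, running total 123.00
- #1 (119/25 per unit): all 25 → value 119, running total 242.00
- #2 (16/17 per unit): 13 of 17 → value 13×16/17 = 12.2353, running total 254.24
Total 254.24.

254.24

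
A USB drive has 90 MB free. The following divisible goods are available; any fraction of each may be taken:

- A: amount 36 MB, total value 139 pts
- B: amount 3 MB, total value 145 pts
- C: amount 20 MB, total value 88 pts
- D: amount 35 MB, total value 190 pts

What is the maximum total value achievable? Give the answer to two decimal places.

Take in order of value per unit:
- B (145/3 per unit): all 3 → value 145, running total 145.00
- D (190/35 per unit): all 35 → value 190, running total 335.00
- C (88/20 per unit): all 20 → value 88, running total 423.00
- A (139/36 per unit): 32 of 36 → value 32×139/36 = 123.5556, running total 546.56
Total 546.56.

546.56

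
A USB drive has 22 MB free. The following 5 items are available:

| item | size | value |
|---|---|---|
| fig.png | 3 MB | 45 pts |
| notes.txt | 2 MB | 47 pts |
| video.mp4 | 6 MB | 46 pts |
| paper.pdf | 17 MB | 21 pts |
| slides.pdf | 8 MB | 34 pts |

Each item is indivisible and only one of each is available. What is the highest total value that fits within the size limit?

172 pts

Check high-value combinations within 22 MB:
- fig.png+notes.txt+video.mp4+slides.pdf: size 3+2+6+8=19, value 45+47+46+34=172
- fig.png+notes.txt+video.mp4: size 3+2+6=11, value 45+47+46=138
- notes.txt+video.mp4+slides.pdf: size 2+6+8=16, value 47+46+34=127
- fig.png+notes.txt+slides.pdf: size 3+2+8=13, value 45+47+34=126
Best: 172 pts.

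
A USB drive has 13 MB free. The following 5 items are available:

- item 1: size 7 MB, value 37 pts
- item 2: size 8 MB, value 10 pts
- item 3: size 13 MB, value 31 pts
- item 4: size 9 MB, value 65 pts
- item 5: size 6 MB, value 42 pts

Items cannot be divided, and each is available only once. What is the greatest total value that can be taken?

79 pts

Check high-value combinations within 13 MB:
- item 1+item 5: size 7+6=13, value 37+42=79
- item 4: size 9, value 65
- item 5: size 6, value 42
- item 1: size 7, value 37
- item 3: size 13, value 31
Best: 79 pts.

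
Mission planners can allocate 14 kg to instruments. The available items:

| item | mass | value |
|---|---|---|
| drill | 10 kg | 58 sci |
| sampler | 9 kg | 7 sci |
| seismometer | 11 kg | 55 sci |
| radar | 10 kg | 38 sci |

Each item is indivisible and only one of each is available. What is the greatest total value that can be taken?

This is a 0/1 knapsack; check combinations near the capacity.
- drill: mass 10, value 58
- seismometer: mass 11, value 55
- radar: mass 10, value 38
- sampler: mass 9, value 7
Best: 58 sci.

58 sci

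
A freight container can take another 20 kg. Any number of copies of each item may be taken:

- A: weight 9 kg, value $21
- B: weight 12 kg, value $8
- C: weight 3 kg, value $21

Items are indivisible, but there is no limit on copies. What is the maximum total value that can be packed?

Best value-per-unit is C at 21/3, and filling with it alone uses weight 6×3=18. No mix of the others beats 6×21 = 126.

$126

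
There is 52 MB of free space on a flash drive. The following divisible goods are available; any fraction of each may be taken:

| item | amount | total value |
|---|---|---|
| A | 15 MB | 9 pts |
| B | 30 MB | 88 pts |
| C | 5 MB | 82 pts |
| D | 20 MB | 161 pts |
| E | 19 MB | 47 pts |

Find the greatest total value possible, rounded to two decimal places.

Take in order of value per unit:
- C (82/5 per unit): all 5 → value 82, running total 82.00
- D (161/20 per unit): all 20 → value 161, running total 243.00
- B (88/30 per unit): 27 of 30 → value 27×88/30 = 79.2000, running total 322.20
Total 322.20.

322.20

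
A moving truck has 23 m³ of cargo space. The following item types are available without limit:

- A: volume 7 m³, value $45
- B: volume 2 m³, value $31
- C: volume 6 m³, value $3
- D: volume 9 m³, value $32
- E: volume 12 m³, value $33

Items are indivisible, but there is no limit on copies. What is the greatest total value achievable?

$341

Best value-per-unit is B at 31/2, and filling with it alone uses volume 11×2=22. No mix of the others beats 11×31 = 341.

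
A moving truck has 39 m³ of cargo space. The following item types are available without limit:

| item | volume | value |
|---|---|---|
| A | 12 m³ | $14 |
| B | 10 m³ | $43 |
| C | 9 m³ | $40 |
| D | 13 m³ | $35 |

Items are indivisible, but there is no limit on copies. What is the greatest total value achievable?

Best value-per-unit is C at 40/9; filling with it alone gives 4×40 = 160.
Optimal mix: 3×B + 1×C → volume 39, value 169.

$169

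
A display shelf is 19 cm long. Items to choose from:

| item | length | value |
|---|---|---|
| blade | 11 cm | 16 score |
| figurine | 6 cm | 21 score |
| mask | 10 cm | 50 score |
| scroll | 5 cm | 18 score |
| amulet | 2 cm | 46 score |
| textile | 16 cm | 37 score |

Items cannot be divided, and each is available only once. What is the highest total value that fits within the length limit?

Check high-value combinations within 19 cm:
- figurine+mask+amulet: length 6+10+2=18, value 21+50+46=117
- mask+scroll+amulet: length 10+5+2=17, value 50+18+46=114
- mask+amulet: length 10+2=12, value 50+46=96
Best: 117 score.

117 score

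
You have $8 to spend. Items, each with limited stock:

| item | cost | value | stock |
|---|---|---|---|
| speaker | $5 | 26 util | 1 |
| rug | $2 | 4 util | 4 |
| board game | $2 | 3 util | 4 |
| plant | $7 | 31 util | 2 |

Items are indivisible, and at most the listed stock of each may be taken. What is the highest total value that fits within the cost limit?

31 util

Top feasible selections:
- 1×plant: cost 7, value 31
- 1×speaker + 1×rug: cost 7, value 30
- 1×speaker + 1×board game: cost 7, value 29
- 1×speaker: cost 5, value 26
Best: 31 util.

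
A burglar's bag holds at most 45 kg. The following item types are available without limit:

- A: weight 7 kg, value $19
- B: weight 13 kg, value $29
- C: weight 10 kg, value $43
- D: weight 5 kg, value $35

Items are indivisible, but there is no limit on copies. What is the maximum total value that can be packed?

Best value-per-unit is D at 35/5, and filling with it alone uses weight 9×5=45. No mix of the others beats 9×35 = 315.

$315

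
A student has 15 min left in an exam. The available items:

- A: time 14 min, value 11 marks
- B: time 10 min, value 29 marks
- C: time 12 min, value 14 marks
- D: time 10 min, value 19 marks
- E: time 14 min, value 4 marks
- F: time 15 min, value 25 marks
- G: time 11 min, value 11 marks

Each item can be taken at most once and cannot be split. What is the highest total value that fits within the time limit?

Check high-value combinations within 15 min:
- B: time 10, value 29
- F: time 15, value 25
- D: time 10, value 19
- C: time 12, value 14
- G: time 11, value 11
Best: 29 marks.

29 marks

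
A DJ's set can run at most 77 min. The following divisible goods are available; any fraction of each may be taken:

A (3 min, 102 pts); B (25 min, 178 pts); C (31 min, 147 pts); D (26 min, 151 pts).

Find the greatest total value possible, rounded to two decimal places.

Take in order of value per unit:
- A (102/3 per unit): all 3 → value 102, running total 102.00
- B (178/25 per unit): all 25 → value 178, running total 280.00
- D (151/26 per unit): all 26 → value 151, running total 431.00
- C (147/31 per unit): 23 of 31 → value 23×147/31 = 109.0645, running total 540.06
Total 540.06.

540.06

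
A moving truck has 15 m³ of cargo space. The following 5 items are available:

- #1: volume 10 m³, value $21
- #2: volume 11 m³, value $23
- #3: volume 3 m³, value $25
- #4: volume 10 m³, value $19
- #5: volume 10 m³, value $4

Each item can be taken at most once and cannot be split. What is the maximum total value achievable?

This is a 0/1 knapsack; check combinations near the capacity.
- #2+#3: volume 11+3=14, value 23+25=48
- #1+#3: volume 10+3=13, value 21+25=46
- #3+#4: volume 3+10=13, value 25+19=44
Best: $48.

$48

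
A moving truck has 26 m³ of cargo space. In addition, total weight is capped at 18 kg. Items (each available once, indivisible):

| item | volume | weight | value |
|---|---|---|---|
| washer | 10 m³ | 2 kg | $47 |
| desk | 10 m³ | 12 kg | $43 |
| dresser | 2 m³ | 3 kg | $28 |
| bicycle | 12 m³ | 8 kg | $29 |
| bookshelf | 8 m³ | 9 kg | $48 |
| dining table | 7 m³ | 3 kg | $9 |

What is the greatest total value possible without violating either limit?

Feasible sets respecting both limits:
- washer+dresser+bookshelf: volume 20, weight 14, value 123
- washer+desk+dresser: volume 22, weight 17, value 118
- washer+dresser+bicycle: volume 24, weight 13, value 104
- washer+bookshelf+dining table: volume 25, weight 14, value 104
Best: $123.

$123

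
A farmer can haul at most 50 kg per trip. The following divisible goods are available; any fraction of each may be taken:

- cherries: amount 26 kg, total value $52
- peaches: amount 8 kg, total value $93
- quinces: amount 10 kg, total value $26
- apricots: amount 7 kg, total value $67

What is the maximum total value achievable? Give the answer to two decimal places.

236.00

Take in order of value per unit:
- peaches (93/8 per unit): all 8 → value 93, running total 93.00
- apricots (67/7 per unit): all 7 → value 67, running total 160.00
- quinces (26/10 per unit): all 10 → value 26, running total 186.00
- cherries (52/26 per unit): 25 of 26 → value 25×52/26 = 50.0000, running total 236.00
Total 236.00.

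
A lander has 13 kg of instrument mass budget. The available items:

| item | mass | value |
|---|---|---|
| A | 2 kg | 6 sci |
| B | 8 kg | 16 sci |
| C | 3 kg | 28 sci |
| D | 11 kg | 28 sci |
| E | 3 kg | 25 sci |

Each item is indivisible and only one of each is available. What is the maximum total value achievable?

59 sci

Check high-value combinations within 13 kg:
- A+C+E: mass 2+3+3=8, value 6+28+25=59
- C+E: mass 3+3=6, value 28+25=53
- A+B+C: mass 2+8+3=13, value 6+16+28=50
- A+B+E: mass 2+8+3=13, value 6+16+25=47
- B+C: mass 8+3=11, value 16+28=44
Best: 59 sci.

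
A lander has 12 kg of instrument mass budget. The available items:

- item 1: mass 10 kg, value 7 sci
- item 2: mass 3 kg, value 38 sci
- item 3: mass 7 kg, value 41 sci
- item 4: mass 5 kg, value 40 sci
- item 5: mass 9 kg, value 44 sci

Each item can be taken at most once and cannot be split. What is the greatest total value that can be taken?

82 sci

Check high-value combinations within 12 kg:
- item 2+item 5: mass 3+9=12, value 38+44=82
- item 3+item 4: mass 7+5=12, value 41+40=81
- item 2+item 3: mass 3+7=10, value 38+41=79
- item 2+item 4: mass 3+5=8, value 38+40=78
- item 5: mass 9, value 44
Best: 82 sci.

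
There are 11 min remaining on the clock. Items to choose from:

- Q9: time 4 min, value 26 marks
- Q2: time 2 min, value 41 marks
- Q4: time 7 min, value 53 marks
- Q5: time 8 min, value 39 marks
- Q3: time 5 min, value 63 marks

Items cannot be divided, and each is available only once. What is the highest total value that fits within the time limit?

130 marks

Check high-value combinations within 11 min:
- Q9+Q2+Q3: time 4+2+5=11, value 26+41+63=130
- Q2+Q3: time 2+5=7, value 41+63=104
- Q2+Q4: time 2+7=9, value 41+53=94
- Q9+Q3: time 4+5=9, value 26+63=89
Best: 130 marks.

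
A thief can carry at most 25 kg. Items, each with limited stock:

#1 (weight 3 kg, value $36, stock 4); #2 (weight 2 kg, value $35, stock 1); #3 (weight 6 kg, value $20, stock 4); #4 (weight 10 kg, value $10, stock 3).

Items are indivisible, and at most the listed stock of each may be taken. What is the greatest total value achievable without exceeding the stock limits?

Best selections within weight 25 and stock limits:
- 4×#1 + 1×#2 + 1×#3: weight 20, value 199
- 4×#1 + 1×#2 + 1×#4: weight 24, value 189
- 4×#1 + 2×#3: weight 24, value 184
Best: $199.

$199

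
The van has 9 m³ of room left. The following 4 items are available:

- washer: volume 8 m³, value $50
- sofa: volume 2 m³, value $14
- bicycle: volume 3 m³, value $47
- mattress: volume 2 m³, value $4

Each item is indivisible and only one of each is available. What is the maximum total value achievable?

$65

Check high-value combinations within 9 m³:
- sofa+bicycle+mattress: volume 2+3+2=7, value 14+47+4=65
- sofa+bicycle: volume 2+3=5, value 14+47=61
- bicycle+mattress: volume 3+2=5, value 47+4=51
Best: $65.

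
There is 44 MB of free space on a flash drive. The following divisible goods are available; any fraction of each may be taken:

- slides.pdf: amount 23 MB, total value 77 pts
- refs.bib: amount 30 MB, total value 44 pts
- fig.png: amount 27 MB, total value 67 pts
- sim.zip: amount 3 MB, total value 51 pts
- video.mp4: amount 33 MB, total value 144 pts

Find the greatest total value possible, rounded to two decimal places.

Take in order of value per unit:
- sim.zip (51/3 per unit): all 3 → value 51, running total 51.00
- video.mp4 (144/33 per unit): all 33 → value 144, running total 195.00
- slides.pdf (77/23 per unit): 8 of 23 → value 8×77/23 = 26.7826, running total 221.78
Total 221.78.

221.78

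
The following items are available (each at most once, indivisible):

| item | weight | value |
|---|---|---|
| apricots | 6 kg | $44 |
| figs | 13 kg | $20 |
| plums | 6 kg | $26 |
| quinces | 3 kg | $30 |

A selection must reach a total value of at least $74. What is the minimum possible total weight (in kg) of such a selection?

Subsets with value ≥ 74, sorted by total weight:
- apricots+quinces: weight 9, value 74
- apricots+plums+quinces: weight 15, value 100
Minimum weight: 9 kg.

9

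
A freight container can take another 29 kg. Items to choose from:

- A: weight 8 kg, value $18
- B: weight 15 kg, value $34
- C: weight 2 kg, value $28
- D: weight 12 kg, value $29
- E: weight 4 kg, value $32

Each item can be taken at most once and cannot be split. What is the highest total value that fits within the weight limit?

Check high-value combinations within 29 kg:
- A+B+C+E: weight 8+15+2+4=29, value 18+34+28+32=112
- A+C+D+E: weight 8+2+12+4=26, value 18+28+29+32=107
- B+C+E: weight 15+2+4=21, value 34+28+32=94
Best: $112.

$112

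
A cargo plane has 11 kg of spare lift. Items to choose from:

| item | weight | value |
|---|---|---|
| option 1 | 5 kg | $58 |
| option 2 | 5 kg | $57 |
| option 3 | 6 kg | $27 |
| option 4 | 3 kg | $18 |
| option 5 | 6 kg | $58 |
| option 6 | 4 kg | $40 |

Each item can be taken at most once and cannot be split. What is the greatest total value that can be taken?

$116

Check high-value combinations within 11 kg:
- option 1+option 5: weight 5+6=11, value 58+58=116
- option 1+option 2: weight 5+5=10, value 58+57=115
- option 2+option 5: weight 5+6=11, value 57+58=115
- option 1+option 6: weight 5+4=9, value 58+40=98
Best: $116.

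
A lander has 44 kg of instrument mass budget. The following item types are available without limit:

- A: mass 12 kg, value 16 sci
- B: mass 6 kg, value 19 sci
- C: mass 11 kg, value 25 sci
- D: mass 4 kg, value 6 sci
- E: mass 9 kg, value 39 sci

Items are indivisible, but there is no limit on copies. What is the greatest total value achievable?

Best value-per-unit is E at 39/9; filling with it alone gives 4×39 = 156.
Optimal mix: 1×B + 4×E → mass 42, value 175.

175 sci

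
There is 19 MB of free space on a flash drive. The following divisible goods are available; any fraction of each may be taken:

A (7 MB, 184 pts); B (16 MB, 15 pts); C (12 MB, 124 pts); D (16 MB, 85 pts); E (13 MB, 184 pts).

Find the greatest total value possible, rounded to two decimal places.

Take in order of value per unit:
- A (184/7 per unit): all 7 → value 184, running total 184.00
- E (184/13 per unit): 12 of 13 → value 12×184/13 = 169.8462, running total 353.85
Total 353.85.

353.85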